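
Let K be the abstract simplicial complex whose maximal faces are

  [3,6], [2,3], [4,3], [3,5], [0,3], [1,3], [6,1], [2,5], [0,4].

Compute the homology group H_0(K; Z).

H_0 = Z.

Fix the vertex order 0 < 1 < 2 < 3 < 4 < 5 < 6 and write every simplex with vertices in increasing order. Then dim K = 1 and the simplices of K are:

  0-simplices (7): [0], [1], [2], [3], [4], [5], [6]
  1-simplices (9): [0,3], [0,4], [1,3], [1,6], [2,3], [2,5], [3,4], [3,5], [3,6]

Hence C_0 ≅ Z^7, C_1 ≅ Z^9.

Boundary ∂_1: C_1 → C_0 maps an edge to its endpoints' difference, ∂[p,q] = q − p.
The 7×9 boundary matrix has rank 6 and Smith normal form diag(1,1,1,1,1,1).

From H_k ≅ ker(∂_k) / im(∂_{k+1}) we obtain:

  H_0: rank C_0 − rank ∂_1 = 7 − 6 = 1, and the invariant factors of ∂_1 are all 1, so H_0 ≅ Z.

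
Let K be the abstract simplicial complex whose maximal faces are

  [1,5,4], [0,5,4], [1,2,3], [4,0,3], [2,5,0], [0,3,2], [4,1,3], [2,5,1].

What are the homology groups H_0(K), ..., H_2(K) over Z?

Order the vertices as 0 < 1 < 2 < 3 < 4 < 5. Listing each simplex with vertices in this order, K has dimension 2 with simplices:

  0-simplices (6): [0], [1], [2], [3], [4], [5]
  1-simplices (12): [0,2], [0,3], [0,4], [0,5], [1,2], [1,3], [1,4], [1,5], [2,3], [2,5], [3,4], [4,5]
  2-simplices (8): [0,2,3], [0,2,5], [0,3,4], [0,4,5], [1,2,3], [1,2,5], [1,3,4], [1,4,5]

so the chain groups are C_0 ≅ Z^6, C_1 ≅ Z^12, C_2 ≅ Z^8.

The boundary map ∂_1: C_1 → C_0 maps an edge to its endpoints' difference, ∂[p,q] = q − p. For instance
  ∂[0,4] = [4] − [0].
This gives a 6×12 integer matrix of rank 5; reducing to Smith normal form yields diagonal entries (1,1,1,1,1).

Boundary ∂_2: C_2 → C_1 sends each 2-simplex [p,q,r] to [q,r] − [p,r] + [p,q]. For instance
  ∂[1,2,3] = [2,3] − [1,3] + [1,2],
  ∂[1,4,5] = [4,5] − [1,5] + [1,4].
This gives a 12×8 integer matrix of rank 7; reducing to Smith normal form yields diagonal entries (1,1,1,1,1,1,1).

Now H_k = ker ∂_k / im ∂_{k+1}, so:

  H_0: rank C_0 − rank ∂_1 = 6 − 5 = 1, and the invariant factors of ∂_1 are all 1, so H_0 ≅ Z.
  H_1: rank ker ∂_1 − rank ∂_2 = (12 − 5) − 7 = 0, and the invariant factors of ∂_2 are all 1, so H_1 ≅ 0.
  H_2: rank ker ∂_2 − rank ∂_3 = (8 − 7) − 0 = 1, and there is no ∂_3, so H_2 ≅ Z.

H_0 = Z,  H_1 = 0,  H_2 = Z.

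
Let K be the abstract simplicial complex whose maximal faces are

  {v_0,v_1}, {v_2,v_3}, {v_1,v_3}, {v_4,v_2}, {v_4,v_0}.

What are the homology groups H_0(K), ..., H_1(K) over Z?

H_0 ≅ Z,  H_1 ≅ Z.

We work with the vertex ordering v_0 < v_1 < v_2 < v_3 < v_4. The simplices of K, each written with vertices in increasing order, are:

  0-simplices (5): [v_0], [v_1], [v_2], [v_3], [v_4]
  1-simplices (5): [v_0,v_1], [v_0,v_4], [v_1,v_3], [v_2,v_3], [v_2,v_4]

so the chain groups are C_0 ≅ Z^5, C_1 ≅ Z^5.

Boundary ∂_1: C_1 → C_0 sends each edge [p,q] (with p < q) to q − p.
The resulting 5×5 matrix has rank 4, and its Smith normal form has invariant factors (1,1,1,1).

Reading off H_k = ker ∂_k / im ∂_{k+1}:

  H_0: rank C_0 − rank ∂_1 = 5 − 4 = 1, and the invariant factors of ∂_1 are all 1, so H_0 = Z.
  H_1: rank ker ∂_1 − rank ∂_2 = (5 − 4) − 0 = 1, and there is no ∂_2, so H_1 = Z.

(K is a triangulation of the circle S^1.)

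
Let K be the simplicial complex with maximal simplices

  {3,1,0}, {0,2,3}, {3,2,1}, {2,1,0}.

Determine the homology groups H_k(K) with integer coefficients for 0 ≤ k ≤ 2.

H_0 = Z,  H_1 = 0,  H_2 = Z.

We work with the vertex ordering 0 < 1 < 2 < 3. The simplices of K, each written with vertices in increasing order, are:

  0-simplices (4): [0], [1], [2], [3]
  1-simplices (6): [0,1], [0,2], [0,3], [1,2], [1,3], [2,3]
  2-simplices (4): [0,1,2], [0,1,3], [0,2,3], [1,2,3]

Hence C_0 ≅ Z^4, C_1 ≅ Z^6, C_2 ≅ Z^4.

Boundary ∂_1: C_1 → C_0 maps an edge to its endpoints' difference, ∂[p,q] = q − p.
The resulting 4×6 matrix has rank 3, and its Smith normal form has invariant factors (1,1,1).

The boundary map ∂_2: C_2 → C_1 acts by ∂[p,q,r] = [q,r] − [p,r] + [p,q]. For instance
  ∂[0,1,2] = [1,2] − [0,2] + [0,1],
  ∂[1,2,3] = [2,3] − [1,3] + [1,2].
The 6×4 boundary matrix has rank 3 and Smith normal form diag(1,1,1).

From H_k ≅ ker(∂_k) / im(∂_{k+1}) we obtain:

  H_0: rank C_0 − rank ∂_1 = 4 − 3 = 1, and the invariant factors of ∂_1 are all 1, so H_0 ≅ Z.
  H_1: rank ker ∂_1 − rank ∂_2 = (6 − 3) − 3 = 0, and the invariant factors of ∂_2 are all 1, so H_1 ≅ 0.
  H_2: rank ker ∂_2 − rank ∂_3 = (4 − 3) − 0 = 1, and there is no ∂_3, so H_2 ≅ Z.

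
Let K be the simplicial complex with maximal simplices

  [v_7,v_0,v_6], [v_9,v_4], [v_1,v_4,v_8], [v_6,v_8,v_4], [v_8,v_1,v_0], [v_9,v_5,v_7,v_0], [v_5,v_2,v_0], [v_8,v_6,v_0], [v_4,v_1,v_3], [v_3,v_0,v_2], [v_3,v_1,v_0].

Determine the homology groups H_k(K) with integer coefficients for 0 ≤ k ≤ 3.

Take the total order v_0 < v_1 < v_2 < v_3 < v_4 < v_5 < v_6 < v_7 < v_8 < v_9 on the vertex set. Then K (dimension 3) consists of the simplices:

  0-simplices (10): [v_0], [v_1], [v_2], [v_3], [v_4], [v_5], [v_6], [v_7], [v_8], [v_9]
  1-simplices (22): (22 of them)
  2-simplices (13): (13 of them)
  3-simplices (1): [v_0,v_5,v_7,v_9]

so the chain groups are C_0 ≅ Z^10, C_1 ≅ Z^22, C_2 ≅ Z^13, C_3 ≅ Z^1.

Boundary ∂_1: C_1 → C_0 maps an edge to its endpoints' difference, ∂[p,q] = q − p. For instance
  ∂[v_2,v_5] = [v_5] − [v_2].
As a 10×22 matrix over Z this has rank 9, with invariant factors (1,1,1,1,1,1,1,1,1).

Boundary ∂_2: C_2 → C_1 sends each 2-simplex [p,q,r] to [q,r] − [p,r] + [p,q]. For instance
  ∂[v_0,v_5,v_9] = [v_5,v_9] − [v_0,v_9] + [v_0,v_5],
  ∂[v_0,v_1,v_3] = [v_1,v_3] − [v_0,v_3] + [v_0,v_1].
The 22×13 boundary matrix has rank 12 and Smith normal form diag(1,1,1,1,1,1,1,1,1,1,1,1).

∂_3: C_3 → C_2 sends each 3-simplex σ to the alternating sum Σ_i (−1)^i (σ with its i-th vertex removed). For instance
  ∂[v_0,v_5,v_7,v_9] = [v_5,v_7,v_9] − [v_0,v_7,v_9] + [v_0,v_5,v_9] − [v_0,v_5,v_7].
The resulting 13×1 matrix has rank 1, and its Smith normal form has invariant factors (1).

Reading off H_k = ker ∂_k / im ∂_{k+1}:

  H_0: rank C_0 − rank ∂_1 = 10 − 9 = 1, and the invariant factors of ∂_1 are all 1, so H_0 ≅ Z.
  H_1: rank ker ∂_1 − rank ∂_2 = (22 − 9) − 12 = 1, and the invariant factors of ∂_2 are all 1, so H_1 ≅ Z.
  H_2: rank ker ∂_2 − rank ∂_3 = (13 − 12) − 1 = 0, and the invariant factors of ∂_3 are all 1, so H_2 ≅ 0.
  H_3: rank ker ∂_3 − rank ∂_4 = (1 − 1) − 0 = 0, and there is no ∂_4, so H_3 ≅ 0.

H_0 = Z,  H_1 = Z,  H_2 = 0,  H_3 = 0.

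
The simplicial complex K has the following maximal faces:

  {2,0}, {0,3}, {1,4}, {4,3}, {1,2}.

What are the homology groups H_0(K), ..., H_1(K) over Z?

We work with the vertex ordering 0 < 1 < 2 < 3 < 4. The simplices of K, each written with vertices in increasing order, are:

  0-simplices (5): [0], [1], [2], [3], [4]
  1-simplices (5): [0,2], [0,3], [1,2], [1,4], [3,4]

so the chain groups are C_0 ≅ Z^5, C_1 ≅ Z^5.

∂_1: C_1 → C_0 sends each edge [p,q] (with p < q) to q − p.
The resulting 5×5 matrix has rank 4, and its Smith normal form has invariant factors (1,1,1,1).

Now H_k = ker ∂_k / im ∂_{k+1}, so:

  H_0: rank C_0 − rank ∂_1 = 5 − 4 = 1, and the invariant factors of ∂_1 are all 1, so H_0 ≅ Z.
  H_1: rank ker ∂_1 − rank ∂_2 = (5 − 4) − 0 = 1, and there is no ∂_2, so H_1 ≅ Z.

(K is a triangulation of the circle S^1.)

H_0 = Z,  H_1 = Z.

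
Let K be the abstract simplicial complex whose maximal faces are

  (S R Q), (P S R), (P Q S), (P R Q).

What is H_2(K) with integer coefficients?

Fix the vertex order P < Q < R < S and write every simplex with vertices in increasing order. Then dim K = 2 and the simplices of K are:

  0-simplices (4): P, Q, R, S
  1-simplices (6): PQ, PR, PS, QR, QS, RS
  2-simplices (4): PQR, PQS, PRS, QRS

Hence C_0 ≅ Z^4, C_1 ≅ Z^6, C_2 ≅ Z^4.

Boundary ∂_1: C_1 → C_0 maps an edge to its endpoints' difference, ∂[p,q] = q − p.
The resulting 4×6 matrix has rank 3, and its Smith normal form has invariant factors (1,1,1).

∂_2: C_2 → C_1 sends each 2-simplex [p,q,r] to [q,r] − [p,r] + [p,q]. For instance
  ∂PQR = QR − PR + PQ,
  ∂QRS = RS − QS + QR.
As a 6×4 matrix over Z this has rank 3, with invariant factors (1,1,1).

From H_k ≅ ker(∂_k) / im(∂_{k+1}) we obtain:

  H_2: rank ker ∂_2 − rank ∂_3 = (4 − 3) − 0 = 1, and there is no ∂_3, so H_2 = Z.

H_2 = Z.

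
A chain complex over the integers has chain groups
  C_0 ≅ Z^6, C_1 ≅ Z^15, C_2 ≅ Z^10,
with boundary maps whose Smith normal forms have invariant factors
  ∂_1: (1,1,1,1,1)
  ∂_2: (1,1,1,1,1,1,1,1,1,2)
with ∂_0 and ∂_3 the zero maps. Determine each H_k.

H_0 ≅ Z,  H_1 ≅ Z/2,  H_2 = 0.

H_0: b_0 = 6 − 0 − 5 = 1; torsion from ∂_1 factors > 1: none. So H_0 ≅ Z.
H_1: b_1 = 15 − 5 − 10 = 0; torsion from ∂_2 factors > 1: [2]. So H_1 ≅ Z/2.
H_2: b_2 = 10 − 10 − 0 = 0; torsion from ∂_3 factors > 1: none. So H_2 ≅ 0.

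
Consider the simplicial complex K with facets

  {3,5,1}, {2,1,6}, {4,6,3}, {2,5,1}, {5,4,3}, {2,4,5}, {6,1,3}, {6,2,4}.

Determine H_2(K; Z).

K has 6 vertices, 12 edges, 8 triangles.
rank ∂_2 = 7, rank ∂_3 = 0 ⇒ b_2 = 8 − 7 − 0 = 1. So H_2 = Z.

H_2 ≅ Z.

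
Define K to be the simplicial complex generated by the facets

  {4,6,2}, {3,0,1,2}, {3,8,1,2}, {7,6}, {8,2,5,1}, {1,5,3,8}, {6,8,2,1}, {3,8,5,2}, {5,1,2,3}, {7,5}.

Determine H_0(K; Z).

H_0 = Z.

K has 9 vertices, 20 edges, 17 triangles, 7 3-simplices.
rank ∂_0 = 0, rank ∂_1 = 8 ⇒ b_0 = 9 − 0 − 8 = 1; all invariant factors of ∂_1 are 1 so no torsion. So H_0 = Z.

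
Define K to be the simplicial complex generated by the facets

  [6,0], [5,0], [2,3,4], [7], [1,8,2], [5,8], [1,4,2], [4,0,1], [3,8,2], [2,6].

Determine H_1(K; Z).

H_1 = Z^2.

We work with the vertex ordering 0 < 1 < 2 < 3 < 4 < 5 < 6 < 7 < 8. The simplices of K, each written with vertices in increasing order, are:

  0-simplices (9): [0], [1], [2], [3], [4], [5], [6], [7], [8]
  1-simplices (14): [0,1], [0,4], [0,5], [0,6], [1,2], [1,4], [1,8], [2,3], [2,4], [2,6], [2,8], [3,4], [3,8], [5,8]
  2-simplices (5): [0,1,4], [1,2,4], [1,2,8], [2,3,4], [2,3,8]

giving chain groups C_0 ≅ Z^9, C_1 ≅ Z^14, C_2 ≅ Z^5.

The boundary map ∂_1: C_1 → C_0 sends each edge [p,q] (with p < q) to q − p. For instance
  ∂[1,8] = [8] − [1].
As a 9×14 matrix over Z this has rank 7, with invariant factors (1,1,1,1,1,1,1).

The boundary map ∂_2: C_2 → C_1 sends each 2-simplex [p,q,r] to [q,r] − [p,r] + [p,q]. For instance
  ∂[0,1,4] = [1,4] − [0,4] + [0,1],
  ∂[2,3,4] = [3,4] − [2,4] + [2,3].
The resulting 14×5 matrix has rank 5, and its Smith normal form has invariant factors (1,1,1,1,1).

Computing H_k = (kernel of ∂_k) / (image of ∂_{k+1}):

  H_1: rank ker ∂_1 − rank ∂_2 = (14 − 7) − 5 = 2, and the invariant factors of ∂_2 are all 1, so H_1 ≅ Z^2.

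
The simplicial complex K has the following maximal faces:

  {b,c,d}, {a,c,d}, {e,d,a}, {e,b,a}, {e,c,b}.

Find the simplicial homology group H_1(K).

H_1 ≅ Z.

K has 5 vertices, 10 edges, 5 triangles.
rank ∂_1 = 4, rank ∂_2 = 5 ⇒ b_1 = 10 − 4 − 5 = 1; all invariant factors of ∂_2 are 1 so no torsion. So H_1 ≅ Z.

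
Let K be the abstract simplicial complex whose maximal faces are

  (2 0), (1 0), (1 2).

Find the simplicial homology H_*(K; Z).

We work with the vertex ordering 0 < 1 < 2. The simplices of K, each written with vertices in increasing order, are:

  0-simplices (3): [0], [1], [2]
  1-simplices (3): [0,1], [0,2], [1,2]

Hence C_0 ≅ Z^3, C_1 ≅ Z^3.

The boundary map ∂_1: C_1 → C_0 sends each edge [p,q] (with p < q) to q − p.
This gives a 3×3 integer matrix of rank 2; reducing to Smith normal form yields diagonal entries (1,1).

From H_k ≅ ker(∂_k) / im(∂_{k+1}) we obtain:

  H_0: rank C_0 − rank ∂_1 = 3 − 2 = 1, and the invariant factors of ∂_1 are all 1, so H_0 ≅ Z.
  H_1: rank ker ∂_1 − rank ∂_2 = (3 − 2) − 0 = 1, and there is no ∂_2, so H_1 ≅ Z.

H_0 ≅ Z,  H_1 ≅ Z.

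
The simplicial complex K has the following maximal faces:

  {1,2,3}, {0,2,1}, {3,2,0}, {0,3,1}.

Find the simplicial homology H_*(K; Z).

Order the vertices as 0 < 1 < 2 < 3. Listing each simplex with vertices in this order, K has dimension 2 with simplices:

  0-simplices (4): [0], [1], [2], [3]
  1-simplices (6): [0,1], [0,2], [0,3], [1,2], [1,3], [2,3]
  2-simplices (4): [0,1,2], [0,1,3], [0,2,3], [1,2,3]

giving chain groups C_0 ≅ Z^4, C_1 ≅ Z^6, C_2 ≅ Z^4.

∂_1: C_1 → C_0 is given by ∂[p,q] = [q] − [p].
The 4×6 boundary matrix has rank 3 and Smith normal form diag(1,1,1).

The boundary map ∂_2: C_2 → C_1 acts by ∂[p,q,r] = [q,r] − [p,r] + [p,q]. For instance
  ∂[0,1,2] = [1,2] − [0,2] + [0,1],
  ∂[1,2,3] = [2,3] − [1,3] + [1,2].
The 6×4 boundary matrix has rank 3 and Smith normal form diag(1,1,1).

Reading off H_k = ker ∂_k / im ∂_{k+1}:

  H_0: rank C_0 − rank ∂_1 = 4 − 3 = 1, and the invariant factors of ∂_1 are all 1, so H_0 ≅ Z.
  H_1: rank ker ∂_1 − rank ∂_2 = (6 − 3) − 3 = 0, and the invariant factors of ∂_2 are all 1, so H_1 ≅ 0.
  H_2: rank ker ∂_2 − rank ∂_3 = (4 − 3) − 0 = 1, and there is no ∂_3, so H_2 ≅ Z.

H_0 = Z,  H_1 = 0,  H_2 = Z.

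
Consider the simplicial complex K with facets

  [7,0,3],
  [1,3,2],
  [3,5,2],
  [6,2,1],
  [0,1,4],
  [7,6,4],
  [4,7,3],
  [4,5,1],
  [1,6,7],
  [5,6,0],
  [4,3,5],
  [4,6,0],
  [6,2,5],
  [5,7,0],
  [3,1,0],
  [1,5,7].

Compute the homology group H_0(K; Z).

Take the total order 0 < 1 < 2 < 3 < 4 < 5 < 6 < 7 on the vertex set. Then K (dimension 2) consists of the simplices:

  0-simplices (8): [0], [1], [2], [3], [4], [5], [6], [7]
  1-simplices (24): (24 of them)
  2-simplices (16): [0,1,3], [0,1,4], [0,3,7], [0,4,6], [0,5,6], [0,5,7], [1,2,3], [1,2,6], [1,4,5], [1,5,7], [1,6,7], [2,3,5], [2,5,6], [3,4,5], [3,4,7], [4,6,7]

giving chain groups C_0 ≅ Z^8, C_1 ≅ Z^24, C_2 ≅ Z^16.

∂_1: C_1 → C_0 sends each edge [p,q] (with p < q) to q − p. For instance
  ∂[0,4] = [4] − [0].
The resulting 8×24 matrix has rank 7, and its Smith normal form has invariant factors (1,1,1,1,1,1,1).

∂_2: C_2 → C_1 maps a triangle to the signed sum of its edges. For instance
  ∂[1,6,7] = [6,7] − [1,7] + [1,6],
  ∂[3,4,5] = [4,5] − [3,5] + [3,4].
As a 24×16 matrix over Z this has rank 15, with invariant factors (1,1,1,1,1,1,1,1,1,1,1,1,1,1,1).

From H_k ≅ ker(∂_k) / im(∂_{k+1}) we obtain:

  H_0: rank C_0 − rank ∂_1 = 8 − 7 = 1, and the invariant factors of ∂_1 are all 1, so H_0 ≅ Z.

H_0 ≅ Z.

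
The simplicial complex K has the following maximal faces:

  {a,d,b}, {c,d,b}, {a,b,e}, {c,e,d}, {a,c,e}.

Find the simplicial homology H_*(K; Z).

K has 5 vertices, 10 edges, 5 triangles.
rank ∂_0 = 0, rank ∂_1 = 4 ⇒ b_0 = 5 − 0 − 4 = 1; all invariant factors of ∂_1 are 1 so no torsion. So H_0 = Z.
rank ∂_1 = 4, rank ∂_2 = 5 ⇒ b_1 = 10 − 4 − 5 = 1; all invariant factors of ∂_2 are 1 so no torsion. So H_1 = Z.
rank ∂_2 = 5, rank ∂_3 = 0 ⇒ b_2 = 5 − 5 − 0 = 0. So H_2 = 0.

H_0 = Z,  H_1 = Z,  H_2 = 0.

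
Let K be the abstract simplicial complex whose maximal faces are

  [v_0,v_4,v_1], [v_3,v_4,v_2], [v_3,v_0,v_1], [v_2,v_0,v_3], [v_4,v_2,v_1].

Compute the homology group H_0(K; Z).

H_0 = Z.

Fix the vertex order v_0 < v_1 < v_2 < v_3 < v_4 and write every simplex with vertices in increasing order. Then dim K = 2 and the simplices of K are:

  0-simplices (5): [v_0], [v_1], [v_2], [v_3], [v_4]
  1-simplices (10): [v_0,v_1], [v_0,v_2], [v_0,v_3], [v_0,v_4], [v_1,v_2], [v_1,v_3], [v_1,v_4], [v_2,v_3], [v_2,v_4], [v_3,v_4]
  2-simplices (5): [v_0,v_1,v_3], [v_0,v_1,v_4], [v_0,v_2,v_3], [v_1,v_2,v_4], [v_2,v_3,v_4]

Hence C_0 ≅ Z^5, C_1 ≅ Z^10, C_2 ≅ Z^5.

Boundary ∂_1: C_1 → C_0 maps an edge to its endpoints' difference, ∂[p,q] = q − p. For instance
  ∂[v_0,v_3] = [v_3] − [v_0].
This gives a 5×10 integer matrix of rank 4; reducing to Smith normal form yields diagonal entries (1,1,1,1).

Boundary ∂_2: C_2 → C_1 maps a triangle to the signed sum of its edges. For instance
  ∂[v_0,v_2,v_3] = [v_2,v_3] − [v_0,v_3] + [v_0,v_2],
  ∂[v_1,v_2,v_4] = [v_2,v_4] − [v_1,v_4] + [v_1,v_2].
As a 10×5 matrix over Z this has rank 5, with invariant factors (1,1,1,1,1).

Reading off H_k = ker ∂_k / im ∂_{k+1}:

  H_0: rank C_0 − rank ∂_1 = 5 − 4 = 1, and the invariant factors of ∂_1 are all 1, so H_0 ≅ Z.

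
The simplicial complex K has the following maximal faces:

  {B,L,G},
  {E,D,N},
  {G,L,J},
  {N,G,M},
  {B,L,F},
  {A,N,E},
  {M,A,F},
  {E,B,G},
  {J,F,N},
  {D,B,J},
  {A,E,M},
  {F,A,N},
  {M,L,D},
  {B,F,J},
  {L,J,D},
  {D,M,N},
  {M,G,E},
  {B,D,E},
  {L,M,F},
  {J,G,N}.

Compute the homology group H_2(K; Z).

H_2 ≅ 0.

We work with the vertex ordering A < B < D < E < F < G < J < L < M < N. The simplices of K, each written with vertices in increasing order, are:

  0-simplices (10): A, B, D, E, F, G, J, L, M, N
  1-simplices (30): AE, AF, AM, AN, BD, BE, BF, BG, BJ, BL, DE, DJ, DL, DM, DN, EG, EM, EN, FJ, FL, FM, FN, GJ, GL, GM, GN, JL, JN, LM, MN
  2-simplices (20): AEM, AEN, AFM, AFN, BDE, BDJ, BEG, BFJ, BFL, BGL, DEN, DJL, DLM, DMN, EGM, FJN, FLM, GJL, GJN, GMN

giving chain groups C_0 ≅ Z^10, C_1 ≅ Z^30, C_2 ≅ Z^20.

∂_1: C_1 → C_0 is given by ∂[p,q] = [q] − [p]. For instance
  ∂JN = N − J.
The 10×30 boundary matrix has rank 9 and Smith normal form diag(1,1,1,1,1,1,1,1,1).

Boundary ∂_2: C_2 → C_1 maps a triangle to the signed sum of its edges. For instance
  ∂DMN = MN − DN + DM,
  ∂BEG = EG − BG + BE.
The resulting 30×20 matrix has rank 20, and its Smith normal form has invariant factors (1,1,1,1,1,1,1,1,1,1,1,1,1,1,1,1,1,1,1,2).

Reading off H_k = ker ∂_k / im ∂_{k+1}:

  H_2: rank ker ∂_2 − rank ∂_3 = (20 − 20) − 0 = 0, and there is no ∂_3, so H_2 = 0.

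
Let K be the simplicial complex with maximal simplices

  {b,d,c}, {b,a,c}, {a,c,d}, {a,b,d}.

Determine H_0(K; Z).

We work with the vertex ordering a < b < c < d. The simplices of K, each written with vertices in increasing order, are:

  0-simplices (4): a, b, c, d
  1-simplices (6): ab, ac, ad, bc, bd, cd
  2-simplices (4): abc, abd, acd, bcd

giving chain groups C_0 ≅ Z^4, C_1 ≅ Z^6, C_2 ≅ Z^4.

∂_1: C_1 → C_0 sends each edge [p,q] (with p < q) to q − p.
This gives a 4×6 integer matrix of rank 3; reducing to Smith normal form yields diagonal entries (1,1,1).

The boundary map ∂_2: C_2 → C_1 sends each 2-simplex [p,q,r] to [q,r] − [p,r] + [p,q]. For instance
  ∂abc = bc − ac + ab,
  ∂bcd = cd − bd + bc.
The resulting 6×4 matrix has rank 3, and its Smith normal form has invariant factors (1,1,1).

Computing H_k = (kernel of ∂_k) / (image of ∂_{k+1}):

  H_0: rank C_0 − rank ∂_1 = 4 − 3 = 1, and the invariant factors of ∂_1 are all 1, so H_0 = Z.

H_0 ≅ Z.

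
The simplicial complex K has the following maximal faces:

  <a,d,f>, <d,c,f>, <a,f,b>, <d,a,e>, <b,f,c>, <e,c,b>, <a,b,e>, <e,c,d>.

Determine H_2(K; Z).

We work with the vertex ordering a < b < c < d < e < f. The simplices of K, each written with vertices in increasing order, are:

  0-simplices (6): a, b, c, d, e, f
  1-simplices (12): ab, ad, ae, af, bc, be, bf, cd, ce, cf, de, df
  2-simplices (8): abe, abf, ade, adf, bce, bcf, cde, cdf

giving chain groups C_0 ≅ Z^6, C_1 ≅ Z^12, C_2 ≅ Z^8.

∂_1: C_1 → C_0 is given by ∂[p,q] = [q] − [p]. For instance
  ∂ad = d − a.
The resulting 6×12 matrix has rank 5, and its Smith normal form has invariant factors (1,1,1,1,1).

Boundary ∂_2: C_2 → C_1 acts by ∂[p,q,r] = [q,r] − [p,r] + [p,q]. For instance
  ∂ade = de − ae + ad,
  ∂cdf = df − cf + cd.
The resulting 12×8 matrix has rank 7, and its Smith normal form has invariant factors (1,1,1,1,1,1,1).

From H_k ≅ ker(∂_k) / im(∂_{k+1}) we obtain:

  H_2: rank ker ∂_2 − rank ∂_3 = (8 − 7) − 0 = 1, and there is no ∂_3, so H_2 ≅ Z.

H_2 ≅ Z.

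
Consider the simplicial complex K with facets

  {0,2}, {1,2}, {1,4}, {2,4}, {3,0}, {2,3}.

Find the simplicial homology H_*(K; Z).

K has 5 vertices, 6 edges.
rank ∂_0 = 0, rank ∂_1 = 4 ⇒ b_0 = 5 − 0 − 4 = 1; all invariant factors of ∂_1 are 1 so no torsion. So H_0 = Z.
rank ∂_1 = 4, rank ∂_2 = 0 ⇒ b_1 = 6 − 4 − 0 = 2. So H_1 = Z^2.

H_0 ≅ Z,  H_1 ≅ Z^2.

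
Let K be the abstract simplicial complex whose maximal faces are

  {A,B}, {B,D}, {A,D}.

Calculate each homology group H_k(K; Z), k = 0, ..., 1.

H_0 ≅ Z,  H_1 ≅ Z.

Order the vertices as A < B < D. Listing each simplex with vertices in this order, K has dimension 1 with simplices:

  0-simplices (3): A, B, D
  1-simplices (3): AB, AD, BD

Hence C_0 ≅ Z^3, C_1 ≅ Z^3.

The boundary map ∂_1: C_1 → C_0 sends each edge [p,q] (with p < q) to q − p. For instance
  ∂AD = D − A.
As a 3×3 matrix over Z this has rank 2, with invariant factors (1,1).

Reading off H_k = ker ∂_k / im ∂_{k+1}:

  H_0: rank C_0 − rank ∂_1 = 3 − 2 = 1, and the invariant factors of ∂_1 are all 1, so H_0 ≅ Z.
  H_1: rank ker ∂_1 − rank ∂_2 = (3 − 2) − 0 = 1, and there is no ∂_2, so H_1 ≅ Z.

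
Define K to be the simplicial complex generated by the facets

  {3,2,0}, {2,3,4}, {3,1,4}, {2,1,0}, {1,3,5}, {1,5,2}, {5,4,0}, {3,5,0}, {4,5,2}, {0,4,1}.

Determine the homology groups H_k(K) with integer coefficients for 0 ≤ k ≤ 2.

K has 6 vertices, 15 edges, 10 triangles.
rank ∂_0 = 0, rank ∂_1 = 5 ⇒ b_0 = 6 − 0 − 5 = 1; all invariant factors of ∂_1 are 1 so no torsion. So H_0 ≅ Z.
rank ∂_1 = 5, rank ∂_2 = 10 ⇒ b_1 = 15 − 5 − 10 = 0; ∂_2 has invariant factor(s) [2] giving torsion. So H_1 ≅ Z/2.
rank ∂_2 = 10, rank ∂_3 = 0 ⇒ b_2 = 10 − 10 − 0 = 0. So H_2 ≅ 0.

H_0 ≅ Z,  H_1 ≅ Z/2,  H_2 = 0.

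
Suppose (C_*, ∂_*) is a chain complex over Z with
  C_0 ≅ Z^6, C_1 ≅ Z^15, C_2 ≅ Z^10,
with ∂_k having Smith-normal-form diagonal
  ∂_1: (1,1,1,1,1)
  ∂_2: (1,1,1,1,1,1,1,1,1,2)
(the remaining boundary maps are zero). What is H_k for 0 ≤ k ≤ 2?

H_0 ≅ Z,  H_1 ≅ Z/2,  H_2 = 0.

H_0: b_0 = 6 − 0 − 5 = 1; torsion from ∂_1 factors > 1: none. So H_0 ≅ Z.
H_1: b_1 = 15 − 5 − 10 = 0; torsion from ∂_2 factors > 1: [2]. So H_1 ≅ Z/2.
H_2: b_2 = 10 − 10 − 0 = 0; torsion from ∂_3 factors > 1: none. So H_2 ≅ 0.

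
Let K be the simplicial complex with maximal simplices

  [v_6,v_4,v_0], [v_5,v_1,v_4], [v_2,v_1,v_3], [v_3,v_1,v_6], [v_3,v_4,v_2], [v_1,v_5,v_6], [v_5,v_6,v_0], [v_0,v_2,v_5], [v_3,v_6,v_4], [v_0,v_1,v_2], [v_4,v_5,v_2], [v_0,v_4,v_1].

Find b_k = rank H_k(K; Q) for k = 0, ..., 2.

Fix the vertex order v_0 < v_1 < v_2 < v_3 < v_4 < v_5 < v_6 and write every simplex with vertices in increasing order. Then dim K = 2 and the simplices of K are:

  0-simplices (7): [v_0], [v_1], [v_2], [v_3], [v_4], [v_5], [v_6]
  1-simplices (18): (18 of them)
  2-simplices (12): (12 of them)

so the chain groups are C_0 ≅ Z^7, C_1 ≅ Z^18, C_2 ≅ Z^12.

∂_1: C_1 → C_0 is given by ∂[p,q] = [q] − [p].
The resulting 7×18 matrix has rank 6, and its Smith normal form has invariant factors (1,1,1,1,1,1).

∂_2: C_2 → C_1 acts by ∂[p,q,r] = [q,r] − [p,r] + [p,q]. For instance
  ∂[v_1,v_4,v_5] = [v_4,v_5] − [v_1,v_5] + [v_1,v_4],
  ∂[v_1,v_5,v_6] = [v_5,v_6] − [v_1,v_6] + [v_1,v_5].
The resulting 18×12 matrix has rank 12, and its Smith normal form has invariant factors (1,1,1,1,1,1,1,1,1,1,1,2).

Computing H_k = (kernel of ∂_k) / (image of ∂_{k+1}):

  H_0: rank C_0 − rank ∂_1 = 7 − 6 = 1, and the invariant factors of ∂_1 are all 1, so H_0 = Z.
  H_1: rank ker ∂_1 − rank ∂_2 = (18 − 6) − 12 = 0, and ∂_2 has invariant factor 2 > 1, so H_1 = Z/2.
  H_2: rank ker ∂_2 − rank ∂_3 = (12 − 12) − 0 = 0, and there is no ∂_3, so H_2 = 0.

As a check, the Euler characteristic is 7 − 18 + 12 = 1, which agrees with 1 − 0 + 0 = 1.

Hence the Betti numbers are b_0 = 1, b_1 = 0, b_2 = 0.

b_0 = 1, b_1 = 0, b_2 = 0.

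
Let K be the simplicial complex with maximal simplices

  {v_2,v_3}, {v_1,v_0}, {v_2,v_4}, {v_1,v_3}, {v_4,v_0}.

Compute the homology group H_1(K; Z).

Order the vertices as v_0 < v_1 < v_2 < v_3 < v_4. Listing each simplex with vertices in this order, K has dimension 1 with simplices:

  0-simplices (5): [v_0], [v_1], [v_2], [v_3], [v_4]
  1-simplices (5): [v_0,v_1], [v_0,v_4], [v_1,v_3], [v_2,v_3], [v_2,v_4]

Hence C_0 ≅ Z^5, C_1 ≅ Z^5.

Boundary ∂_1: C_1 → C_0 sends each edge [p,q] (with p < q) to q − p.
The resulting 5×5 matrix has rank 4, and its Smith normal form has invariant factors (1,1,1,1).

From H_k ≅ ker(∂_k) / im(∂_{k+1}) we obtain:

  H_1: rank ker ∂_1 − rank ∂_2 = (5 − 4) − 0 = 1, and there is no ∂_2, so H_1 = Z.

H_1 = Z.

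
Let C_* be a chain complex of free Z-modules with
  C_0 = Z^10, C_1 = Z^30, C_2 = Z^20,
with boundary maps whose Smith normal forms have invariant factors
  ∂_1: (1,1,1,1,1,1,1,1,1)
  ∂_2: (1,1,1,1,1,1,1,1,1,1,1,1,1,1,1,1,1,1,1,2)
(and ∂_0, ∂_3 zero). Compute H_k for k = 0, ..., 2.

H_0 = Z,  H_1 = Z ⊕ Z/2,  H_2 = 0.

H_0: b_0 = 10 − 0 − 9 = 1; torsion from ∂_1 factors > 1: none. So H_0 = Z.
H_1: b_1 = 30 − 9 − 20 = 1; torsion from ∂_2 factors > 1: [2]. So H_1 = Z ⊕ Z/2.
H_2: b_2 = 20 − 20 − 0 = 0; torsion from ∂_3 factors > 1: none. So H_2 = 0.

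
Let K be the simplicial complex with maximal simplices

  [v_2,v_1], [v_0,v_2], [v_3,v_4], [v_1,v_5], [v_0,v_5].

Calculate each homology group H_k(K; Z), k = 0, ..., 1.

H_0 = Z^2,  H_1 = Z.

Take the total order v_0 < v_1 < v_2 < v_3 < v_4 < v_5 on the vertex set. Then K (dimension 1) consists of the simplices:

  0-simplices (6): [v_0], [v_1], [v_2], [v_3], [v_4], [v_5]
  1-simplices (5): [v_0,v_2], [v_0,v_5], [v_1,v_2], [v_1,v_5], [v_3,v_4]

Hence C_0 ≅ Z^6, C_1 ≅ Z^5.

∂_1: C_1 → C_0 is given by ∂[p,q] = [q] − [p].
The resulting 6×5 matrix has rank 4, and its Smith normal form has invariant factors (1,1,1,1).

From H_k ≅ ker(∂_k) / im(∂_{k+1}) we obtain:

  H_0: rank C_0 − rank ∂_1 = 6 − 4 = 2, and the invariant factors of ∂_1 are all 1, so H_0 = Z^2.
  H_1: rank ker ∂_1 − rank ∂_2 = (5 − 4) − 0 = 1, and there is no ∂_2, so H_1 = Z.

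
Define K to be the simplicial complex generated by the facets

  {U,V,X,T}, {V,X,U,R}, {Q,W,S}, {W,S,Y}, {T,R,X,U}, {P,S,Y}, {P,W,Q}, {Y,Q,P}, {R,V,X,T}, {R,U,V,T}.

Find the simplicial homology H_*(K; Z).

H_0 ≅ Z^2,  H_1 ≅ Z,  H_2 = 0,  H_3 ≅ Z.

Fix the vertex order P < Q < R < S < T < U < V < W < X < Y and write every simplex with vertices in increasing order. Then dim K = 3 and the simplices of K are:

  0-simplices (10): P, Q, R, S, T, U, V, W, X, Y
  1-simplices (20): PQ, PS, PW, PY, QS, QW, QY, RT, RU, RV, RX, SW, SY, TU, TV, TX, UV, UX, VX, WY
  2-simplices (15): PQW, PQY, PSY, QSW, RTU, RTV, RTX, RUV, RUX, RVX, SWY, TUV, TUX, TVX, UVX
  3-simplices (5): RTUV, RTUX, RTVX, RUVX, TUVX

so the chain groups are C_0 ≅ Z^10, C_1 ≅ Z^20, C_2 ≅ Z^15, C_3 ≅ Z^5.

The boundary map ∂_1: C_1 → C_0 is given by ∂[p,q] = [q] − [p].
This gives a 10×20 integer matrix of rank 8; reducing to Smith normal form yields diagonal entries (1,1,1,1,1,1,1,1).

The boundary map ∂_2: C_2 → C_1 maps a triangle to the signed sum of its edges. For instance
  ∂TUX = UX − TX + TU,
  ∂UVX = VX − UX + UV.
As a 20×15 matrix over Z this has rank 11, with invariant factors (1,1,1,1,1,1,1,1,1,1,1).

Boundary ∂_3: C_3 → C_2 sends each 3-simplex σ to the alternating sum Σ_i (−1)^i (σ with its i-th vertex removed). For instance
  ∂RTUV = TUV − RUV + RTV − RTU,
  ∂TUVX = UVX − TVX + TUX − TUV.
As a 15×5 matrix over Z this has rank 4, with invariant factors (1,1,1,1).

Now H_k = ker ∂_k / im ∂_{k+1}, so:

  H_0: rank C_0 − rank ∂_1 = 10 − 8 = 2, and the invariant factors of ∂_1 are all 1, so H_0 ≅ Z^2.
  H_1: rank ker ∂_1 − rank ∂_2 = (20 − 8) − 11 = 1, and the invariant factors of ∂_2 are all 1, so H_1 ≅ Z.
  H_2: rank ker ∂_2 − rank ∂_3 = (15 − 11) − 4 = 0, and the invariant factors of ∂_3 are all 1, so H_2 ≅ 0.
  H_3: rank ker ∂_3 − rank ∂_4 = (5 − 4) − 0 = 1, and there is no ∂_4, so H_3 ≅ Z.

As a check, the Euler characteristic is 10 − 20 + 15 − 5 = 0, which agrees with 2 − 1 + 0 − 1 = 0.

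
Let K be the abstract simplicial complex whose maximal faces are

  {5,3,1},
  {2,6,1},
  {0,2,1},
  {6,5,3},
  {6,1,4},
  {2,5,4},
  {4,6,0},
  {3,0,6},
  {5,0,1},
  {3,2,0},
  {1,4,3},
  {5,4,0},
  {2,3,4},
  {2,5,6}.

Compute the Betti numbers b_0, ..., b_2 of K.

b_0 = 1, b_1 = 2, b_2 = 1.

Fix the vertex order 0 < 1 < 2 < 3 < 4 < 5 < 6 and write every simplex with vertices in increasing order. Then dim K = 2 and the simplices of K are:

  0-simplices (7): [0], [1], [2], [3], [4], [5], [6]
  1-simplices (21): [0,1], [0,2], [0,3], [0,4], [0,5], [0,6], [1,2], [1,3], [1,4], [1,5], [1,6], [2,3], [2,4], [2,5], [2,6], [3,4], [3,5], [3,6], [4,5], [4,6], [5,6]
  2-simplices (14): [0,1,2], [0,1,5], [0,2,3], [0,3,6], [0,4,5], [0,4,6], [1,2,6], [1,3,4], [1,3,5], [1,4,6], [2,3,4], [2,4,5], [2,5,6], [3,5,6]

Hence C_0 ≅ Z^7, C_1 ≅ Z^21, C_2 ≅ Z^14.

The boundary map ∂_1: C_1 → C_0 maps an edge to its endpoints' difference, ∂[p,q] = q − p.
As a 7×21 matrix over Z this has rank 6, with invariant factors (1,1,1,1,1,1).

∂_2: C_2 → C_1 acts by ∂[p,q,r] = [q,r] − [p,r] + [p,q]. For instance
  ∂[0,1,5] = [1,5] − [0,5] + [0,1],
  ∂[0,4,5] = [4,5] − [0,5] + [0,4].
This gives a 21×14 integer matrix of rank 13; reducing to Smith normal form yields diagonal entries (1,1,1,1,1,1,1,1,1,1,1,1,1).

Computing H_k = (kernel of ∂_k) / (image of ∂_{k+1}):

  H_0: rank C_0 − rank ∂_1 = 7 − 6 = 1, and the invariant factors of ∂_1 are all 1, so H_0 = Z.
  H_1: rank ker ∂_1 − rank ∂_2 = (21 − 6) − 13 = 2, and the invariant factors of ∂_2 are all 1, so H_1 = Z^2.
  H_2: rank ker ∂_2 − rank ∂_3 = (14 − 13) − 0 = 1, and there is no ∂_3, so H_2 = Z.

(K is a triangulation of the torus T^2.)

Hence the Betti numbers are b_0 = 1, b_1 = 2, b_2 = 1.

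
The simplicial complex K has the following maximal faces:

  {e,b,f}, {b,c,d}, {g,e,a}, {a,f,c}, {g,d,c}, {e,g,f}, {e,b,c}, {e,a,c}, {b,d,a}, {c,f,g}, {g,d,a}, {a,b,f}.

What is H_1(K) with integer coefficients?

K has 7 vertices, 18 edges, 12 triangles.
rank ∂_1 = 6, rank ∂_2 = 12 ⇒ b_1 = 18 − 6 − 12 = 0; ∂_2 has invariant factor(s) [2] giving torsion. So H_1 ≅ Z/2Z.

H_1 ≅ Z/2Z.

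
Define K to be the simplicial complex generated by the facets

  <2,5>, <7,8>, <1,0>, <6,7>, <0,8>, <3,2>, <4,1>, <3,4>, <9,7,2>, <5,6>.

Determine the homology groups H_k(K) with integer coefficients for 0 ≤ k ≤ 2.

H_0 = Z,  H_1 = Z^2,  H_2 = 0.

We work with the vertex ordering 0 < 1 < 2 < 3 < 4 < 5 < 6 < 7 < 8 < 9. The simplices of K, each written with vertices in increasing order, are:

  0-simplices (10): [0], [1], [2], [3], [4], [5], [6], [7], [8], [9]
  1-simplices (12): [0,1], [0,8], [1,4], [2,3], [2,5], [2,7], [2,9], [3,4], [5,6], [6,7], [7,8], [7,9]
  2-simplices (1): [2,7,9]

Hence C_0 ≅ Z^10, C_1 ≅ Z^12, C_2 ≅ Z^1.

Boundary ∂_1: C_1 → C_0 sends each edge [p,q] (with p < q) to q − p.
As a 10×12 matrix over Z this has rank 9, with invariant factors (1,1,1,1,1,1,1,1,1).

The boundary map ∂_2: C_2 → C_1 sends each 2-simplex [p,q,r] to [q,r] − [p,r] + [p,q]. For instance
  ∂[2,7,9] = [7,9] − [2,9] + [2,7].
The 12×1 boundary matrix has rank 1 and Smith normal form diag(1).

From H_k ≅ ker(∂_k) / im(∂_{k+1}) we obtain:

  H_0: rank C_0 − rank ∂_1 = 10 − 9 = 1, and the invariant factors of ∂_1 are all 1, so H_0 ≅ Z.
  H_1: rank ker ∂_1 − rank ∂_2 = (12 − 9) − 1 = 2, and the invariant factors of ∂_2 are all 1, so H_1 ≅ Z^2.
  H_2: rank ker ∂_2 − rank ∂_3 = (1 − 1) − 0 = 0, and there is no ∂_3, so H_2 ≅ 0.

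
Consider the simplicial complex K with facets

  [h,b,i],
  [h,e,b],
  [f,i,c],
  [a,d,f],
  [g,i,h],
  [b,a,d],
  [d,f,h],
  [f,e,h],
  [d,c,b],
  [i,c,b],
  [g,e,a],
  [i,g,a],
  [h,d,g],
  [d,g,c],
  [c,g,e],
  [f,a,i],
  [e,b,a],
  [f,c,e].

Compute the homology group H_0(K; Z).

Take the total order a < b < c < d < e < f < g < h < i on the vertex set. Then K (dimension 2) consists of the simplices:

  0-simplices (9): a, b, c, d, e, f, g, h, i
  1-simplices (27): ab, ad, ae, af, ag, ai, bc, bd, be, bh, bi, cd, ce, cf, cg, ci, df, dg, dh, ef, eg, eh, fh, fi, gh, gi, hi
  2-simplices (18): abd, abe, adf, aeg, afi, agi, bcd, bci, beh, bhi, cdg, cef, ceg, cfi, dfh, dgh, efh, ghi

so the chain groups are C_0 ≅ Z^9, C_1 ≅ Z^27, C_2 ≅ Z^18.

Boundary ∂_1: C_1 → C_0 is given by ∂[p,q] = [q] − [p]. For instance
  ∂eg = g − e.
The resulting 9×27 matrix has rank 8, and its Smith normal form has invariant factors (1,1,1,1,1,1,1,1).

The boundary map ∂_2: C_2 → C_1 maps a triangle to the signed sum of its edges. For instance
  ∂efh = fh − eh + ef,
  ∂adf = df − af + ad.
As a 27×18 matrix over Z this has rank 17, with invariant factors (1,1,1,1,1,1,1,1,1,1,1,1,1,1,1,1,1).

Computing H_k = (kernel of ∂_k) / (image of ∂_{k+1}):

  H_0: rank C_0 − rank ∂_1 = 9 − 8 = 1, and the invariant factors of ∂_1 are all 1, so H_0 = Z.

H_0 = Z.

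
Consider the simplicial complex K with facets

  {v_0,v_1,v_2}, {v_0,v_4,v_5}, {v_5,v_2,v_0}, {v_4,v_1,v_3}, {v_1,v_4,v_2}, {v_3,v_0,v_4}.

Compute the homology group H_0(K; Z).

H_0 = Z.

K has 6 vertices, 12 edges, 6 triangles.
rank ∂_0 = 0, rank ∂_1 = 5 ⇒ b_0 = 6 − 0 − 5 = 1; all invariant factors of ∂_1 are 1 so no torsion. So H_0 ≅ Z.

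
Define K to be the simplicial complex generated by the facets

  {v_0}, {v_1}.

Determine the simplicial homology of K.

H_0 = Z^2.

We work with the vertex ordering v_0 < v_1. The simplices of K, each written with vertices in increasing order, are:

  0-simplices (2): [v_0], [v_1]

so the chain groups are C_0 ≅ Z^2.

Now H_k = ker ∂_k / im ∂_{k+1}, so:

  H_0: rank C_0 − rank ∂_1 = 2 − 0 = 2, and there is no ∂_1, so H_0 ≅ Z^2.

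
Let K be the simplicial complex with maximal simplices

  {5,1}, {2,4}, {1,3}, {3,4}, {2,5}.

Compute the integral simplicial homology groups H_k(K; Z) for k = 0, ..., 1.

We work with the vertex ordering 1 < 2 < 3 < 4 < 5. The simplices of K, each written with vertices in increasing order, are:

  0-simplices (5): [1], [2], [3], [4], [5]
  1-simplices (5): [1,3], [1,5], [2,4], [2,5], [3,4]

giving chain groups C_0 ≅ Z^5, C_1 ≅ Z^5.

The boundary map ∂_1: C_1 → C_0 is given by ∂[p,q] = [q] − [p].
This gives a 5×5 integer matrix of rank 4; reducing to Smith normal form yields diagonal entries (1,1,1,1).

Computing H_k = (kernel of ∂_k) / (image of ∂_{k+1}):

  H_0: rank C_0 − rank ∂_1 = 5 − 4 = 1, and the invariant factors of ∂_1 are all 1, so H_0 ≅ Z.
  H_1: rank ker ∂_1 − rank ∂_2 = (5 − 4) − 0 = 1, and there is no ∂_2, so H_1 ≅ Z.

H_0 ≅ Z,  H_1 ≅ Z.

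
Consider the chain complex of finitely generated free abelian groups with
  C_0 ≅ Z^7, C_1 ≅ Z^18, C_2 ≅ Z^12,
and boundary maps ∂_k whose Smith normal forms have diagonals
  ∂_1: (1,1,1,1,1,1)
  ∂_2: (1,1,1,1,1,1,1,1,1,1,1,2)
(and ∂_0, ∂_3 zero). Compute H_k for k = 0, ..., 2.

H_0 ≅ Z,  H_1 ≅ Z_2,  H_2 = 0.

H_0: b_0 = 7 − 0 − 6 = 1; torsion from ∂_1 factors > 1: none. So H_0 ≅ Z.
H_1: b_1 = 18 − 6 − 12 = 0; torsion from ∂_2 factors > 1: [2]. So H_1 ≅ Z_2.
H_2: b_2 = 12 − 12 − 0 = 0; torsion from ∂_3 factors > 1: none. So H_2 ≅ 0.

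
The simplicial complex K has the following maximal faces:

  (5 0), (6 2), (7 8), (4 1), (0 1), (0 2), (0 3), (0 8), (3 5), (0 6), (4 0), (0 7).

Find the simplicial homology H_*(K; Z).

H_0 = Z,  H_1 = Z^4.

Order the vertices as 0 < 1 < 2 < 3 < 4 < 5 < 6 < 7 < 8. Listing each simplex with vertices in this order, K has dimension 1 with simplices:

  0-simplices (9): [0], [1], [2], [3], [4], [5], [6], [7], [8]
  1-simplices (12): [0,1], [0,2], [0,3], [0,4], [0,5], [0,6], [0,7], [0,8], [1,4], [2,6], [3,5], [7,8]

so the chain groups are C_0 ≅ Z^9, C_1 ≅ Z^12.

∂_1: C_1 → C_0 maps an edge to its endpoints' difference, ∂[p,q] = q − p. For instance
  ∂[7,8] = [8] − [7].
This gives a 9×12 integer matrix of rank 8; reducing to Smith normal form yields diagonal entries (1,1,1,1,1,1,1,1).

From H_k ≅ ker(∂_k) / im(∂_{k+1}) we obtain:

  H_0: rank C_0 − rank ∂_1 = 9 − 8 = 1, and the invariant factors of ∂_1 are all 1, so H_0 = Z.
  H_1: rank ker ∂_1 − rank ∂_2 = (12 − 8) − 0 = 4, and there is no ∂_2, so H_1 = Z^4.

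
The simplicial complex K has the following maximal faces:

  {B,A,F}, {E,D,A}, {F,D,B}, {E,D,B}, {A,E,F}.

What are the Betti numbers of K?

Fix the vertex order A < B < D < E < F and write every simplex with vertices in increasing order. Then dim K = 2 and the simplices of K are:

  0-simplices (5): A, B, D, E, F
  1-simplices (10): AB, AD, AE, AF, BD, BE, BF, DE, DF, EF
  2-simplices (5): ABF, ADE, AEF, BDE, BDF

giving chain groups C_0 ≅ Z^5, C_1 ≅ Z^10, C_2 ≅ Z^5.

∂_1: C_1 → C_0 sends each edge [p,q] (with p < q) to q − p. For instance
  ∂EF = F − E.
The 5×10 boundary matrix has rank 4 and Smith normal form diag(1,1,1,1).

The boundary map ∂_2: C_2 → C_1 maps a triangle to the signed sum of its edges. For instance
  ∂BDF = DF − BF + BD,
  ∂ADE = DE − AE + AD.
This gives a 10×5 integer matrix of rank 5; reducing to Smith normal form yields diagonal entries (1,1,1,1,1).

Reading off H_k = ker ∂_k / im ∂_{k+1}:

  H_0: rank C_0 − rank ∂_1 = 5 − 4 = 1, and the invariant factors of ∂_1 are all 1, so H_0 = Z.
  H_1: rank ker ∂_1 − rank ∂_2 = (10 − 4) − 5 = 1, and the invariant factors of ∂_2 are all 1, so H_1 = Z.
  H_2: rank ker ∂_2 − rank ∂_3 = (5 − 5) − 0 = 0, and there is no ∂_3, so H_2 = 0.

Hence the Betti numbers are b_0 = 1, b_1 = 1, b_2 = 0.

b_0 = 1, b_1 = 1, b_2 = 0.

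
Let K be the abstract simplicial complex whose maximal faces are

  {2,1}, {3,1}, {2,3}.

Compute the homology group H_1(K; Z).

H_1 = Z.

Take the total order 1 < 2 < 3 on the vertex set. Then K (dimension 1) consists of the simplices:

  0-simplices (3): [1], [2], [3]
  1-simplices (3): [1,2], [1,3], [2,3]

Hence C_0 ≅ Z^3, C_1 ≅ Z^3.

The boundary map ∂_1: C_1 → C_0 is given by ∂[p,q] = [q] − [p].
The resulting 3×3 matrix has rank 2, and its Smith normal form has invariant factors (1,1).

Reading off H_k = ker ∂_k / im ∂_{k+1}:

  H_1: rank ker ∂_1 − rank ∂_2 = (3 − 2) − 0 = 1, and there is no ∂_2, so H_1 = Z.

(K is a triangulation of the circle S^1.)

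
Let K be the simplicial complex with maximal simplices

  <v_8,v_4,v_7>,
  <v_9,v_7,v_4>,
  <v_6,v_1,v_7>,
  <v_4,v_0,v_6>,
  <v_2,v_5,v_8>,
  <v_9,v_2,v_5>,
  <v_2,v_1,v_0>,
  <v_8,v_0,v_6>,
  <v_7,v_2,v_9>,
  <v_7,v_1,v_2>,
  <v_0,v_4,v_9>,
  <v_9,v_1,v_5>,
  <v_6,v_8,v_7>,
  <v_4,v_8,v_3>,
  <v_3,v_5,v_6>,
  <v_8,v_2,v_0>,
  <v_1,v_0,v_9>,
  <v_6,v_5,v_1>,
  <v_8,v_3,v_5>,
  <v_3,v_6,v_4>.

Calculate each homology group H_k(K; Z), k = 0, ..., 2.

Take the total order v_0 < v_1 < v_2 < v_3 < v_4 < v_5 < v_6 < v_7 < v_8 < v_9 on the vertex set. Then K (dimension 2) consists of the simplices:

  0-simplices (10): [v_0], [v_1], [v_2], [v_3], [v_4], [v_5], [v_6], [v_7], [v_8], [v_9]
  1-simplices (30): (30 of them)
  2-simplices (20): (20 of them)

Hence C_0 ≅ Z^10, C_1 ≅ Z^30, C_2 ≅ Z^20.

∂_1: C_1 → C_0 is given by ∂[p,q] = [q] − [p]. For instance
  ∂[v_2,v_5] = [v_5] − [v_2].
The 10×30 boundary matrix has rank 9 and Smith normal form diag(1,1,1,1,1,1,1,1,1).

∂_2: C_2 → C_1 sends each 2-simplex [p,q,r] to [q,r] − [p,r] + [p,q]. For instance
  ∂[v_3,v_4,v_6] = [v_4,v_6] − [v_3,v_6] + [v_3,v_4],
  ∂[v_2,v_5,v_8] = [v_5,v_8] − [v_2,v_8] + [v_2,v_5].
The resulting 30×20 matrix has rank 20, and its Smith normal form has invariant factors (1,1,1,1,1,1,1,1,1,1,1,1,1,1,1,1,1,1,1,2).

Now H_k = ker ∂_k / im ∂_{k+1}, so:

  H_0: rank C_0 − rank ∂_1 = 10 − 9 = 1, and the invariant factors of ∂_1 are all 1, so H_0 = Z.
  H_1: rank ker ∂_1 − rank ∂_2 = (30 − 9) − 20 = 1, and ∂_2 has invariant factor 2 > 1, so H_1 = Z × Z/2.
  H_2: rank ker ∂_2 − rank ∂_3 = (20 − 20) − 0 = 0, and there is no ∂_3, so H_2 = 0.

H_0 ≅ Z,  H_1 ≅ Z × Z/2,  H_2 = 0.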